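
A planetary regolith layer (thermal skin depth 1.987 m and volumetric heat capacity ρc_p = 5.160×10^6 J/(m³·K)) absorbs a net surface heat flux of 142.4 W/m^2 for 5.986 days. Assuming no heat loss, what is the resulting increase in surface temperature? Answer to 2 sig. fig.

Areal heat capacity C = ρc_p × D = 5.160×10^6 × 1.987 = 1.03×10^7 J/(m²·K).
Net heat input Q = F Δt = 142.4 × (5.986 days × 86400 s/day) = 7.36×10^7 J/m².
ΔT = Q / C = 7.36×10^7 / 1.03×10^7 = 7.18 K.

7.2 K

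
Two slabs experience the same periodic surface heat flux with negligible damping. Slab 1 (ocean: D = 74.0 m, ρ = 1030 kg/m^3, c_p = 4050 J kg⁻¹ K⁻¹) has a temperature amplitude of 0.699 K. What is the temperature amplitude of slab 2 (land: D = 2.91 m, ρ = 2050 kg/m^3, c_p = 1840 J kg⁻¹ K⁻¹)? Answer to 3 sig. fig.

C_ocean = 3.09×10^8 J/(m²·K); C_land = 1.10×10^7 J/(m²·K).
A ∝ 1/C ⇒ A_land = A_ocean × C_ocean/C_land = 0.699 × 28.1 = 19.7 K.

19.7 K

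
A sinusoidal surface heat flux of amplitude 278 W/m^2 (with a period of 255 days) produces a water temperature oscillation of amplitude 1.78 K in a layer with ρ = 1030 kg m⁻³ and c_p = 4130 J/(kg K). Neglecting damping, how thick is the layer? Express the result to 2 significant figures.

ω = 2π / 2.20×10^7 s = 2.85×10^-7 s⁻¹.
Required C = F₀ / (A ω) = 278 / (1.78 × 2.85×10^-7) = 5.48×10^8 J/(m²·K).
D = C / (ρ c_p) = 5.48×10^8 / (1030 × 4130) = 129 m.

130 m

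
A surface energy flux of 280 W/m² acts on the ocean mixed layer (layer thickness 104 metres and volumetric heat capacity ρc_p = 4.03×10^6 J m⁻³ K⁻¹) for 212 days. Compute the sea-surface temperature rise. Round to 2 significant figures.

12 K

Areal heat capacity C = ρc_p × D = 4.03×10^6 × 104 = 4.19×10^8 J/(m²·K).
Net heat input Q = F Δt = 280 × (212 days × 86400 s/day) = 5.13×10^9 J/m².
ΔT = Q / C = 5.13×10^9 / 4.19×10^8 = 12.2 K.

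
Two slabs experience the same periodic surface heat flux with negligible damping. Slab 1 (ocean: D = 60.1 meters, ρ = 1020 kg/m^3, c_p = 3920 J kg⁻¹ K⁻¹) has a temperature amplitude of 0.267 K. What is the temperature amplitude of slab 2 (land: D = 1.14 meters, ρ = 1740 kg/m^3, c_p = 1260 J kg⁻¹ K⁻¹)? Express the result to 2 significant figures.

C_ocean = 2.40×10^8 J/(m²·K); C_land = 2.50×10^6 J/(m²·K).
A ∝ 1/C ⇒ A_land = A_ocean × C_ocean/C_land = 0.267 × 96.1 = 25.7 K.

26 K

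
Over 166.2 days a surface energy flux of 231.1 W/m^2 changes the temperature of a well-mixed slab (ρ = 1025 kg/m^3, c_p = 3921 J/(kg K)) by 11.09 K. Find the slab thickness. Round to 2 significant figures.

74 m

Heat input Q = F Δt = 231.1 × 1.44×10^7 s = 3.32×10^9 J/m².
Required areal heat capacity C = Q / ΔT = 2.99×10^8 J/(m²·K).
Depth D = C / (ρ c_p) = 2.99×10^8 / (1025 × 3921) = 74.5 m.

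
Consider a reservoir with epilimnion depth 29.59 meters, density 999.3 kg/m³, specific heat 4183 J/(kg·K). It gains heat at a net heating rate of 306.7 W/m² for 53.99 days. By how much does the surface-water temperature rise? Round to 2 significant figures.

Areal heat capacity C = ρ c_p D = 999.3 × 4183 × 29.59 = 1.24×10^8 J/(m²·K).
Net heat input Q = F Δt = 306.7 × (53.99 days × 86400 s/day) = 1.43×10^9 J/m².
ΔT = Q / C = 1.43×10^9 / 1.24×10^8 = 11.6 K.

12 K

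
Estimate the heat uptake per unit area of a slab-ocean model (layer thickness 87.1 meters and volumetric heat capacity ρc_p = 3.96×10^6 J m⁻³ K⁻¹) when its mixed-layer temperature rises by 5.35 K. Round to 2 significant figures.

Areal heat capacity C = ρc_p × D = 3.96×10^6 × 87.1 = 3.45×10^8 J m⁻² K⁻¹.
ΔQ = C ΔT = 3.45×10^8 × 5.35 = 1.85×10^9 J/m².

1.8×10^9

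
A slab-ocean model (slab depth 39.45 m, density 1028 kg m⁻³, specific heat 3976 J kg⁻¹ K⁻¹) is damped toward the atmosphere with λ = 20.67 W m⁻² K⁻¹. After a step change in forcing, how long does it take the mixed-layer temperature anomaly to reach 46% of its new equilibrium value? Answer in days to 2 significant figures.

56 days

Areal heat capacity C = ρ c_p D = 1028 × 3976 × 39.45 = 1.61×10^8 J/(m^2 K).
τ = C / λ = 1.61×10^8 / 20.67 = 7.80×10^6 s.
Fraction reached: 1 − e^(−t/τ) = 0.46 ⇒ t = −τ ln(1 − 0.46) = τ × 0.616.
t = 4.81×10^6 s = 55.6 days.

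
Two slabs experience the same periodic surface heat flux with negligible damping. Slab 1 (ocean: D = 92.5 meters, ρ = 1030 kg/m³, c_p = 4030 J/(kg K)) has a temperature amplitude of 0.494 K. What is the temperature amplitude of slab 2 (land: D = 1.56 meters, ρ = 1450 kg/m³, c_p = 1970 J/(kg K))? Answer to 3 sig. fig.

C_ocean = 3.84×10^8 J/(m²·K); C_land = 4.46×10^6 J/(m²·K).
A ∝ 1/C ⇒ A_land = A_ocean × C_ocean/C_land = 0.494 × 86.2 = 42.6 K.

42.6 K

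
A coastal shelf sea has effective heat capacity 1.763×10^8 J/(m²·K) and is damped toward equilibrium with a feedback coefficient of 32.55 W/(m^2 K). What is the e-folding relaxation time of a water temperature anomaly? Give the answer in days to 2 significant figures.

63 days

Areal heat capacity C = 1.763×10^8 J/(m²·K) (given).
Relaxation time τ = C / λ = 1.76×10^8 / 32.55 = 5.42×10^6 s.
In days: 5.42×10^6 s / (86400 s/day) = 62.7 days.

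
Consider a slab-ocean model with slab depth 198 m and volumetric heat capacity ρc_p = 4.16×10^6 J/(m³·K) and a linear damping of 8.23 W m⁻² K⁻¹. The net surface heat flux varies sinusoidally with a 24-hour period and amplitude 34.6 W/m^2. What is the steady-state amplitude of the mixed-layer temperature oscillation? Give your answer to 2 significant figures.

5.8×10^-4 K

Areal heat capacity C = ρc_p × D = 4.16×10^6 × 198 = 8.24×10^8 J/(m^2 K).
Angular frequency ω = 2π / T = 2π / 86400 s = 7.27×10^-5 s⁻¹.
√((Cω)² + λ²) = √((59900)² + 8.23²) = 59900 W/(m²·K).
Amplitude A = F₀ / √((Cω)²+λ²) = 34.6 / 59900 = 5.78×10^-4 K.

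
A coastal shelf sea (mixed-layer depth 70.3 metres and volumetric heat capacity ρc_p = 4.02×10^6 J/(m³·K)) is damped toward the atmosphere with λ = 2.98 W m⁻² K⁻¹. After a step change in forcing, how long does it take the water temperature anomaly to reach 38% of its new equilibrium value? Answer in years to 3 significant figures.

1.44 years

Areal heat capacity C = ρc_p × D = 4.02×10^6 × 70.3 = 2.83×10^8 J/(m²·K).
τ = C / λ = 2.83×10^8 / 2.98 = 9.48×10^7 s.
Fraction reached: 1 − e^(−t/τ) = 0.38 ⇒ t = −τ ln(1 − 0.38) = τ × 0.478.
t = 4.53×10^7 s = 1.44 years.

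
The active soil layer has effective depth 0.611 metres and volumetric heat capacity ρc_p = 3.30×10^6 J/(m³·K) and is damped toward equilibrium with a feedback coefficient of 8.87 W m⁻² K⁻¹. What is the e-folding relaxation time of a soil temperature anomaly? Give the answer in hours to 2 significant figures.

63 hours

Areal heat capacity C = ρc_p × D = 3.30×10^6 × 0.611 = 2.02×10^6 J m⁻² K⁻¹.
Relaxation time τ = C / λ = 2.02×10^6 / 8.87 = 2.27×10^5 s.
In hours: 2.27×10^5 s / (3600 s/hour) = 63.1 hours.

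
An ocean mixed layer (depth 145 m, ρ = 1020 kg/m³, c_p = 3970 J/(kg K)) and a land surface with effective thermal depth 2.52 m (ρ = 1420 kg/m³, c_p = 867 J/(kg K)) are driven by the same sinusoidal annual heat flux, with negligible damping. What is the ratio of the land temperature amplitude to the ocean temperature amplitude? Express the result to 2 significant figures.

190

C_ocean = 1020 × 3970 × 145 = 5.87×10^8 J/(m²·K).
C_land = 1420 × 867 × 2.52 = 3.10×10^6 J/(m²·K).
Undamped amplitude ∝ 1/C, so A_land/A_ocean = C_ocean/C_land = 189.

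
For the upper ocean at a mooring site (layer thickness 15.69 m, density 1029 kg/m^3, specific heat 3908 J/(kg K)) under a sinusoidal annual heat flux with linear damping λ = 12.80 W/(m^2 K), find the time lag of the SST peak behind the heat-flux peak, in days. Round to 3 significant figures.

45.1 days

Areal heat capacity C = ρ c_p D = 1029 × 3908 × 15.69 = 6.31×10^7 J m⁻² K⁻¹.
ω = 2π / 3.15×10^7 s = 1.99×10^-7 s⁻¹.
Phase lag φ = arctan(Cω/λ) = arctan(12.6/12.80) = 0.776 rad.
Time lag = φ / ω = 0.776 / 1.99×10^-7 = 3.90×10^6 s = 45.1 days.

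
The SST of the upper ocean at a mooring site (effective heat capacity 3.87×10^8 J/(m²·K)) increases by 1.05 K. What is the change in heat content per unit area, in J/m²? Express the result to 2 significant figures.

4.1×10^8

Areal heat capacity C = 3.87×10^8 J/(m²·K) (given).
ΔQ = C ΔT = 3.87×10^8 × 1.05 = 4.06×10^8 J/m².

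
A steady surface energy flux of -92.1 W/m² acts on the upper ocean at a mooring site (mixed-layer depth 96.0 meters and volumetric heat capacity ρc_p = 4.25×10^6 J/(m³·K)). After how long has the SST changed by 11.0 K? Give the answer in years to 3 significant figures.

Areal heat capacity C = ρc_p × D = 4.25×10^6 × 96.0 = 4.08×10^8 J m⁻² K⁻¹.
Time required: Δt = C ΔT / F = 4.08×10^8 × -11.0 / -92.1 = 4.87×10^7 s.
In years: 4.87×10^7 s / (3.156×10^7 s/year) = 1.54 years.

1.54 years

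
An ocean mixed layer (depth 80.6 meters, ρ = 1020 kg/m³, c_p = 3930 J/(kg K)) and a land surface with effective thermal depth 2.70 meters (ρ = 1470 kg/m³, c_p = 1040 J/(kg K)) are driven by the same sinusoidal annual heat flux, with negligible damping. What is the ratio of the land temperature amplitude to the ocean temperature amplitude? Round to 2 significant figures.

78

C_ocean = 1020 × 3930 × 80.6 = 3.23×10^8 J/(m²·K).
C_land = 1470 × 1040 × 2.70 = 4.13×10^6 J/(m²·K).
Undamped amplitude ∝ 1/C, so A_land/A_ocean = C_ocean/C_land = 78.3.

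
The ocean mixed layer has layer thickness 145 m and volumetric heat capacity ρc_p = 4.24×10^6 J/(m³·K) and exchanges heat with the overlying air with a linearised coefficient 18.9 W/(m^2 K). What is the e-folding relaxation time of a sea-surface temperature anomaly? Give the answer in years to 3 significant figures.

Areal heat capacity C = ρc_p × D = 4.24×10^6 × 145 = 6.15×10^8 J/(m²·K).
Relaxation time τ = C / λ = 6.15×10^8 / 18.9 = 3.25×10^7 s.
In years: 3.25×10^7 s / (3.156×10^7 s/year) = 1.03 years.

1.03 years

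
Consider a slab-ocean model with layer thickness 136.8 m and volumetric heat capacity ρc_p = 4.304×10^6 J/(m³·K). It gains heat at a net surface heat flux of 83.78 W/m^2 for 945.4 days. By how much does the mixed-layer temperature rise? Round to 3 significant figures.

11.6 K

Areal heat capacity C = ρc_p × D = 4.304×10^6 × 136.8 = 5.89×10^8 J/(m²·K).
Net heat input Q = F Δt = 83.78 × (945.4 days × 86400 s/day) = 6.84×10^9 J/m².
ΔT = Q / C = 6.84×10^9 / 5.89×10^8 = 11.6 K.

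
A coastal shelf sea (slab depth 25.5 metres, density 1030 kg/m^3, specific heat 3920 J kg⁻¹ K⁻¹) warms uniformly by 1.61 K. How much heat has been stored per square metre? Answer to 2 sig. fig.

1.7×10^8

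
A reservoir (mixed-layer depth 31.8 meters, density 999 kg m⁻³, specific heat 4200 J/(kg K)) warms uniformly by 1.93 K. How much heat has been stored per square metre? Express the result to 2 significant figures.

2.6×10^8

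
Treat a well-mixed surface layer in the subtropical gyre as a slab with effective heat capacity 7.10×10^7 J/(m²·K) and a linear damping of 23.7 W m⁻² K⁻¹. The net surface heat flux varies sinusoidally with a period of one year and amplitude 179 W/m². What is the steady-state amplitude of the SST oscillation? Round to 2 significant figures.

6.5 K

Areal heat capacity C = 7.10×10^7 J/(m²·K) (given).
Angular frequency ω = 2π / T = 2π / 3.15×10^7 s = 1.99×10^-7 s⁻¹.
√((Cω)² + λ²) = √((14.1)² + 23.7²) = 27.6 W/(m²·K).
Amplitude A = F₀ / √((Cω)²+λ²) = 179 / 27.6 = 6.49 K.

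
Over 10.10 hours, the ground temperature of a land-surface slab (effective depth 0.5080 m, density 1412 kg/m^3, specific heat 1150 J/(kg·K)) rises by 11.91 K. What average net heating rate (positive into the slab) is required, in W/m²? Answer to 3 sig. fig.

270

Areal heat capacity C = ρ c_p D = 1412 × 1150 × 0.5080 = 8.25×10^5 J/(m²·K).
Required heat per unit area: Q = C ΔT = 8.25×10^5 × 11.91 = 9.82×10^6 J/m².
Flux F = Q / Δt = 9.82×10^6 / 36400 s = 270 W/m².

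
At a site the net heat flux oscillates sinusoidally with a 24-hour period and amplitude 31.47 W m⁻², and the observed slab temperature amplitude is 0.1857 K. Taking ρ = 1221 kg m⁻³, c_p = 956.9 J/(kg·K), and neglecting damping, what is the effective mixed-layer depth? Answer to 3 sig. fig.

ω = 2π / 86400 s = 7.27×10^-5 s⁻¹.
Required C = F₀ / (A ω) = 31.47 / (0.1857 × 7.27×10^-5) = 2.33×10^6 J/(m²·K).
D = C / (ρ c_p) = 2.33×10^6 / (1221 × 956.9) = 1.99 m.

1.99 m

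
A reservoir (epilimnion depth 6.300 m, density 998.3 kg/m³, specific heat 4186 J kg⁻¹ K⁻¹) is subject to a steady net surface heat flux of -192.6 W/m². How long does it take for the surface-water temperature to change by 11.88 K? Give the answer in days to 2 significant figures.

19 days

Areal heat capacity C = ρ c_p D = 998.3 × 4186 × 6.300 = 2.63×10^7 J/(m^2 K).
Time required: Δt = C ΔT / F = 2.63×10^7 × -11.88 / -192.6 = 1.62×10^6 s.
In days: 1.62×10^6 s / (86400 s/day) = 18.8 days.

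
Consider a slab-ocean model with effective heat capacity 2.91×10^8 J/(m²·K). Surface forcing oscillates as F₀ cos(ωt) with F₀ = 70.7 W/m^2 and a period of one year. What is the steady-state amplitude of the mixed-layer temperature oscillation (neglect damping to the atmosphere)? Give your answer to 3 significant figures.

1.22 K

Areal heat capacity C = 2.91×10^8 J/(m²·K) (given).
Angular frequency ω = 2π / T = 2π / 3.15×10^7 s = 1.99×10^-7 s⁻¹.
Cω = 2.91×10^8 × 1.99×10^-7 = 58.0 W/(m²·K).
Amplitude A = F₀ / (Cω) = 70.7 / 58.0 = 1.22 K.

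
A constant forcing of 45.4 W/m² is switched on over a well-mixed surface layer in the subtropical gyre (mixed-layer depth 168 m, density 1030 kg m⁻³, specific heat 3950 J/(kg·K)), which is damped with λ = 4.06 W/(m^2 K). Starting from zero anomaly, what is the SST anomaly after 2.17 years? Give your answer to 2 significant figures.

3.7 K

Areal heat capacity C = ρ c_p D = 1030 × 3950 × 168 = 6.84×10^8 J m⁻² K⁻¹.
τ = C / λ = 6.84×10^8 / 4.06 = 1.68×10^8 s.
Equilibrium anomaly ΔT_eq = F / λ = 45.4 / 4.06 = 11.2 K.
t = 2.17 years = 6.85×10^7 s, so t/τ = 0.407.
ΔT(t) = ΔT_eq (1 − e^(−t/τ)) = 11.2 × (1 − e^−0.407) = 3.74 K.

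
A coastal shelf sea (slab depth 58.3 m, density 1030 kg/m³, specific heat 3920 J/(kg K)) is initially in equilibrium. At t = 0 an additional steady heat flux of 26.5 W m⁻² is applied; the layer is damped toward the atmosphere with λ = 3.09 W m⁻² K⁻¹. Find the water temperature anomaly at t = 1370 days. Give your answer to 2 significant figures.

6.8 K

Areal heat capacity C = ρ c_p D = 1030 × 3920 × 58.3 = 2.35×10^8 J/(m²·K).
τ = C / λ = 2.35×10^8 / 3.09 = 7.62×10^7 s.
Equilibrium anomaly ΔT_eq = F / λ = 26.5 / 3.09 = 8.58 K.
t = 1370 days = 1.18×10^8 s, so t/τ = 1.55.
ΔT(t) = ΔT_eq (1 − e^(−t/τ)) = 8.58 × (1 − e^−1.55) = 6.76 K.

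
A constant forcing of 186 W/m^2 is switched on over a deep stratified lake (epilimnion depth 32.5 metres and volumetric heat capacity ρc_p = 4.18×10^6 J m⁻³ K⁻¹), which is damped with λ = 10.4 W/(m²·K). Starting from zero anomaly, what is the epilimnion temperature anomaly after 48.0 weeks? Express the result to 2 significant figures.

Areal heat capacity C = ρc_p × D = 4.18×10^6 × 32.5 = 1.36×10^8 J m⁻² K⁻¹.
τ = C / λ = 1.36×10^8 / 10.4 = 1.31×10^7 s.
Equilibrium anomaly ΔT_eq = F / λ = 186 / 10.4 = 17.9 K.
t = 48.0 weeks = 2.90×10^7 s, so t/τ = 2.22.
ΔT(t) = ΔT_eq (1 − e^(−t/τ)) = 17.9 × (1 − e^−2.22) = 15.9 K.

16 K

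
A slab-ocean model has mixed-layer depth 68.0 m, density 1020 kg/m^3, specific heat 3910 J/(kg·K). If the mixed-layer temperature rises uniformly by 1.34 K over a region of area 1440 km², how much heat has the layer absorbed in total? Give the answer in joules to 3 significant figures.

Areal heat capacity C = ρ c_p D = 1020 × 3910 × 68.0 = 2.71×10^8 J/(m²·K).
Heat per unit area: q = C ΔT = 2.71×10^8 × 1.34 = 3.63×10^8 J/m².
Total heat: Q = q × A = 3.63×10^8 × (1440 × 10⁶ m²) = 5.23×10^17 J.

5.23×10^17 J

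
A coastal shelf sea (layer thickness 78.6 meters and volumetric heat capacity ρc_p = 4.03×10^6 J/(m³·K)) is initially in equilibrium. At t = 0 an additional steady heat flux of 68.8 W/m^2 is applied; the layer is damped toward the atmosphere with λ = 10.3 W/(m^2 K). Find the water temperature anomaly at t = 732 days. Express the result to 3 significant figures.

5.83 K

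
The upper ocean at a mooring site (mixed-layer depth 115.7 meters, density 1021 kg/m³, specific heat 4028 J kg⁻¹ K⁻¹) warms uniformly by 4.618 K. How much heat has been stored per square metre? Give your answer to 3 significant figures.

Areal heat capacity C = ρ c_p D = 1021 × 4028 × 115.7 = 4.76×10^8 J m⁻² K⁻¹.
ΔQ = C ΔT = 4.76×10^8 × 4.618 = 2.20×10^9 J/m².

2.20×10^9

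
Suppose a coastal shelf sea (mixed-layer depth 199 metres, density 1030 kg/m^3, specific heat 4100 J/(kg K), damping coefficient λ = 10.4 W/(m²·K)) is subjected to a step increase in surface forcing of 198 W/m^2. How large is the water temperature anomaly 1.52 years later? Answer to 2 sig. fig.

8.5 K

Areal heat capacity C = ρ c_p D = 1030 × 4100 × 199 = 8.40×10^8 J/(m^2 K).
τ = C / λ = 8.40×10^8 / 10.4 = 8.08×10^7 s.
Equilibrium anomaly ΔT_eq = F / λ = 198 / 10.4 = 19.0 K.
t = 1.52 years = 4.80×10^7 s, so t/τ = 0.594.
ΔT(t) = ΔT_eq (1 − e^(−t/τ)) = 19.0 × (1 − e^−0.594) = 8.52 K.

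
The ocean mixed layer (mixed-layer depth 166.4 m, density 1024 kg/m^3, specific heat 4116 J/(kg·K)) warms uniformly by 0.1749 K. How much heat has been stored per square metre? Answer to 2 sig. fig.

Areal heat capacity C = ρ c_p D = 1024 × 4116 × 166.4 = 7.01×10^8 J/(m^2 K).
ΔQ = C ΔT = 7.01×10^8 × 0.1749 = 1.23×10^8 J/m².

1.2×10^8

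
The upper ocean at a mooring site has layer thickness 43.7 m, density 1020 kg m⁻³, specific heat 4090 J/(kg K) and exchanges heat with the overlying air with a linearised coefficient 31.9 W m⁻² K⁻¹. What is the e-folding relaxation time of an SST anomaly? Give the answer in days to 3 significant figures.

66.1 days

Areal heat capacity C = ρ c_p D = 1020 × 4090 × 43.7 = 1.82×10^8 J/(m^2 K).
Relaxation time τ = C / λ = 1.82×10^8 / 31.9 = 5.71×10^6 s.
In days: 5.71×10^6 s / (86400 s/day) = 66.1 days.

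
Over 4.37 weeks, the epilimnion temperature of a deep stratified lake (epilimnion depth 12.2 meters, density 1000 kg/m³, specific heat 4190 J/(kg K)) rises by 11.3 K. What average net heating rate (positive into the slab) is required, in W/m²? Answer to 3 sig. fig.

219

Areal heat capacity C = ρ c_p D = 1000 × 4190 × 12.2 = 5.11×10^7 J m⁻² K⁻¹.
Required heat per unit area: Q = C ΔT = 5.11×10^7 × 11.3 = 5.78×10^8 J/m².
Flux F = Q / Δt = 5.78×10^8 / 2.64×10^6 s = 219 W/m².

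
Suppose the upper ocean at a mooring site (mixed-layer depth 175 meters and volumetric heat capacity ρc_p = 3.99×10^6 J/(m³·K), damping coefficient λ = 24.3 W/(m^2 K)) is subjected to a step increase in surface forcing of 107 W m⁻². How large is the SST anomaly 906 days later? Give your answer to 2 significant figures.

4.1 K

Areal heat capacity C = ρc_p × D = 3.99×10^6 × 175 = 6.98×10^8 J/(m^2 K).
τ = C / λ = 6.98×10^8 / 24.3 = 2.87×10^7 s.
Equilibrium anomaly ΔT_eq = F / λ = 107 / 24.3 = 4.40 K.
t = 906 days = 7.83×10^7 s, so t/τ = 2.72.
ΔT(t) = ΔT_eq (1 − e^(−t/τ)) = 4.40 × (1 − e^−2.72) = 4.11 K.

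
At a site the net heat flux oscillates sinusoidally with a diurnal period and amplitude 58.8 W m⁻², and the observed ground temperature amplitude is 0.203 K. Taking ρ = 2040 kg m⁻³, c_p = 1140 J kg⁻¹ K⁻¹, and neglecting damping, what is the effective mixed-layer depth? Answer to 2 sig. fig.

1.7 m

ω = 2π / 86400 s = 7.27×10^-5 s⁻¹.
Required C = F₀ / (A ω) = 58.8 / (0.203 × 7.27×10^-5) = 3.98×10^6 J/(m²·K).
D = C / (ρ c_p) = 3.98×10^6 / (2040 × 1140) = 1.71 m.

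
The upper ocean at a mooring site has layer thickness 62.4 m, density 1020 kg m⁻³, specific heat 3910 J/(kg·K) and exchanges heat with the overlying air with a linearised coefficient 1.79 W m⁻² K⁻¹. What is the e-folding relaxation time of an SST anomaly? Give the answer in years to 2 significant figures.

4.4 years

Areal heat capacity C = ρ c_p D = 1020 × 3910 × 62.4 = 2.49×10^8 J/(m²·K).
Relaxation time τ = C / λ = 2.49×10^8 / 1.79 = 1.39×10^8 s.
In years: 1.39×10^8 s / (3.156×10^7 s/year) = 4.41 years.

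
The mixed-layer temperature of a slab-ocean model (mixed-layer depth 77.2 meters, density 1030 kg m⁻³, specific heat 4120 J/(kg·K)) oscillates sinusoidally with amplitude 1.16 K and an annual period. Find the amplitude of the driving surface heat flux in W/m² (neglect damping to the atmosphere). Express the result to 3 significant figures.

75.7

Areal heat capacity C = ρ c_p D = 1030 × 4120 × 77.2 = 3.28×10^8 J m⁻² K⁻¹.
ω = 2π / 3.15×10^7 s = 1.99×10^-7 s⁻¹.
Cω = 3.28×10^8 × 1.99×10^-7 = 65.3 W/(m²·K).
F₀ = A × Cω = 1.16 × 65.3 = 75.7 W/m².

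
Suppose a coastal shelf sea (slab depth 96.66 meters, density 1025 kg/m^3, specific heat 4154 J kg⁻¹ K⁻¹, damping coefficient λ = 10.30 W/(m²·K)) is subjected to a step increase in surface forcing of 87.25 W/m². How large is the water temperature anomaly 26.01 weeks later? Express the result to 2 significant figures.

Areal heat capacity C = ρ c_p D = 1025 × 4154 × 96.66 = 4.12×10^8 J m⁻² K⁻¹.
τ = C / λ = 4.12×10^8 / 10.30 = 4.00×10^7 s.
Equilibrium anomaly ΔT_eq = F / λ = 87.25 / 10.30 = 8.47 K.
t = 26.01 weeks = 1.57×10^7 s, so t/τ = 0.394.
ΔT(t) = ΔT_eq (1 − e^(−t/τ)) = 8.47 × (1 − e^−0.394) = 2.76 K.

2.8 K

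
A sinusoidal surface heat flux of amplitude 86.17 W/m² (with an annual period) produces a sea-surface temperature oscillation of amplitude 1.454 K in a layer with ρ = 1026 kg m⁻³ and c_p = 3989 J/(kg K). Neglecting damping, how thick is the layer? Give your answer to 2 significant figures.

ω = 2π / 3.15×10^7 s = 1.99×10^-7 s⁻¹.
Required C = F₀ / (A ω) = 86.17 / (1.454 × 1.99×10^-7) = 2.97×10^8 J/(m²·K).
D = C / (ρ c_p) = 2.97×10^8 / (1026 × 3989) = 72.7 m.

73 m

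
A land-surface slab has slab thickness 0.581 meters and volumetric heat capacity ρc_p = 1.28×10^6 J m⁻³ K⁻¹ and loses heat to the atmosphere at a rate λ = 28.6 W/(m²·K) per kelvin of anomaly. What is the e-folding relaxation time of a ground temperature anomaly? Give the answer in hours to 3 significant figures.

7.22 hours

Areal heat capacity C = ρc_p × D = 1.28×10^6 × 0.581 = 7.44×10^5 J/(m²·K).
Relaxation time τ = C / λ = 7.44×10^5 / 28.6 = 26000 s.
In hours: 26000 s / (3600 s/hour) = 7.22 hours.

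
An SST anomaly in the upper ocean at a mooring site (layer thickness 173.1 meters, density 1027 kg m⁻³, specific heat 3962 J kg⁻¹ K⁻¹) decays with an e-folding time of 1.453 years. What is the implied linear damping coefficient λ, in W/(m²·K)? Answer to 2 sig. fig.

15

Areal heat capacity C = ρ c_p D = 1027 × 3962 × 173.1 = 7.04×10^8 J/(m²·K).
τ = 1.453 years = 4.59×10^7 s.
λ = C / τ = 7.04×10^8 / 4.59×10^7 = 15.4 W/(m²·K).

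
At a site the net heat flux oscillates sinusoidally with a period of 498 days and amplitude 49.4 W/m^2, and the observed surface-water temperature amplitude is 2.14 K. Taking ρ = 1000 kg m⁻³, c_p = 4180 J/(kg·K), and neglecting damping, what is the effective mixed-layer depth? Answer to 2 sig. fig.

38 m

ω = 2π / 4.30×10^7 s = 1.46×10^-7 s⁻¹.
Required C = F₀ / (A ω) = 49.4 / (2.14 × 1.46×10^-7) = 1.58×10^8 J/(m²·K).
D = C / (ρ c_p) = 1.58×10^8 / (1000 × 4180) = 37.8 m.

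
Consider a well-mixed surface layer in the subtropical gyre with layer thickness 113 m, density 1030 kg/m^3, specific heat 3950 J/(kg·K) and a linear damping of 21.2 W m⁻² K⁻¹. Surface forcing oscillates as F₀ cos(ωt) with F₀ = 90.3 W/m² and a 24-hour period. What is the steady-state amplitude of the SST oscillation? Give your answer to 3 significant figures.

0.00270 K

Areal heat capacity C = ρ c_p D = 1030 × 3950 × 113 = 4.60×10^8 J m⁻² K⁻¹.
Angular frequency ω = 2π / T = 2π / 86400 s = 7.27×10^-5 s⁻¹.
√((Cω)² + λ²) = √((33400)² + 21.2²) = 33400 W/(m²·K).
Amplitude A = F₀ / √((Cω)²+λ²) = 90.3 / 33400 = 0.00270 K.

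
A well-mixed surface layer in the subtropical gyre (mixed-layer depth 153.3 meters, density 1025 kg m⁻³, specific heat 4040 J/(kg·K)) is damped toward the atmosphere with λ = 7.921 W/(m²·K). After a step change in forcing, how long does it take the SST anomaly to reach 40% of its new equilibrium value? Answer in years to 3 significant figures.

Areal heat capacity C = ρ c_p D = 1025 × 4040 × 153.3 = 6.35×10^8 J/(m²·K).
τ = C / λ = 6.35×10^8 / 7.921 = 8.01×10^7 s.
Fraction reached: 1 − e^(−t/τ) = 0.40 ⇒ t = −τ ln(1 − 0.40) = τ × 0.511.
t = 4.09×10^7 s = 1.30 years.

1.30 years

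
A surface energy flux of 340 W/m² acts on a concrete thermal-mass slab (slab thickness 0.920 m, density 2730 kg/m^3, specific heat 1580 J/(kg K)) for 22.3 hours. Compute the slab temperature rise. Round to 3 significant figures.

6.88 K

Areal heat capacity C = ρ c_p D = 2730 × 1580 × 0.920 = 3.97×10^6 J/(m²·K).
Net heat input Q = F Δt = 340 × (22.3 hours × 3600 s/hour) = 2.73×10^7 J/m².
ΔT = Q / C = 2.73×10^7 / 3.97×10^6 = 6.88 K.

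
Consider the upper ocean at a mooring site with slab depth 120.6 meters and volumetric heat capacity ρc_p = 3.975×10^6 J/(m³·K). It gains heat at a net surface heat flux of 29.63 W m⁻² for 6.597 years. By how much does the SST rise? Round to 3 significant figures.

Areal heat capacity C = ρc_p × D = 3.975×10^6 × 120.6 = 4.79×10^8 J/(m²·K).
Net heat input Q = F Δt = 29.63 × (6.597 years × 3.156×10^7 s/year) = 6.17×10^9 J/m².
ΔT = Q / C = 6.17×10^9 / 4.79×10^8 = 12.9 K.

12.9 K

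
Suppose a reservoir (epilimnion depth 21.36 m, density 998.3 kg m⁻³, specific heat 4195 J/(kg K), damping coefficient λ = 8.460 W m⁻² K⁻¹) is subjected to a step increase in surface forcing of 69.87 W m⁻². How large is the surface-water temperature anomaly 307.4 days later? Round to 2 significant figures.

Areal heat capacity C = ρ c_p D = 998.3 × 4195 × 21.36 = 8.95×10^7 J/(m^2 K).
τ = C / λ = 8.95×10^7 / 8.460 = 1.06×10^7 s.
Equilibrium anomaly ΔT_eq = F / λ = 69.87 / 8.460 = 8.26 K.
t = 307.4 days = 2.66×10^7 s, so t/τ = 2.51.
ΔT(t) = ΔT_eq (1 − e^(−t/τ)) = 8.26 × (1 − e^−2.51) = 7.59 K.

7.6 K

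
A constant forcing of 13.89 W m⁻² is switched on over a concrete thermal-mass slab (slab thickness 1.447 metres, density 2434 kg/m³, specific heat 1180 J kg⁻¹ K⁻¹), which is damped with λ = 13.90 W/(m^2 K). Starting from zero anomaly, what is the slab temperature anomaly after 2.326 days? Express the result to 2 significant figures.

Areal heat capacity C = ρ c_p D = 2434 × 1180 × 1.447 = 4.16×10^6 J/(m^2 K).
τ = C / λ = 4.16×10^6 / 13.90 = 2.99×10^5 s.
Equilibrium anomaly ΔT_eq = F / λ = 13.89 / 13.90 = 0.999 K.
t = 2.326 days = 2.01×10^5 s, so t/τ = 0.672.
ΔT(t) = ΔT_eq (1 − e^(−t/τ)) = 0.999 × (1 − e^−0.672) = 0.489 K.

0.49 K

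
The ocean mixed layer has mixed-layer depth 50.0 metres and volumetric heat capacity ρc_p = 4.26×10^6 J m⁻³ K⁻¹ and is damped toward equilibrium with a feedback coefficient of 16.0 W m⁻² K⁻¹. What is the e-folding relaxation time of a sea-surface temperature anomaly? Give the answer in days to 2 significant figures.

150 days

Areal heat capacity C = ρc_p × D = 4.26×10^6 × 50.0 = 2.13×10^8 J/(m^2 K).
Relaxation time τ = C / λ = 2.13×10^8 / 16.0 = 1.33×10^7 s.
In days: 1.33×10^7 s / (86400 s/day) = 154 days.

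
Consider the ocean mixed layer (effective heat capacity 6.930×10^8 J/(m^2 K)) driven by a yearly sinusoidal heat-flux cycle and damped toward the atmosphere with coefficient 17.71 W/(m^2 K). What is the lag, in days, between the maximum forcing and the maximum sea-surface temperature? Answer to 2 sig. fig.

84 days

Areal heat capacity C = 6.930×10^8 J/(m^2 K) (given).
ω = 2π / 3.15×10^7 s = 1.99×10^-7 s⁻¹.
Phase lag φ = arctan(Cω/λ) = arctan(138/17.71) = 1.44 rad.
Time lag = φ / ω = 1.44 / 1.99×10^-7 = 7.24×10^6 s = 83.8 days.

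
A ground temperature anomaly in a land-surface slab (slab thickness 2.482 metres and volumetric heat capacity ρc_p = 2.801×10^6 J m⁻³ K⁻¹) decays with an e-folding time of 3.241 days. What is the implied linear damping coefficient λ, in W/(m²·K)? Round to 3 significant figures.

24.8

Areal heat capacity C = ρc_p × D = 2.801×10^6 × 2.482 = 6.95×10^6 J/(m^2 K).
τ = 3.241 days = 2.80×10^5 s.
λ = C / τ = 6.95×10^6 / 2.80×10^5 = 24.8 W/(m²·K).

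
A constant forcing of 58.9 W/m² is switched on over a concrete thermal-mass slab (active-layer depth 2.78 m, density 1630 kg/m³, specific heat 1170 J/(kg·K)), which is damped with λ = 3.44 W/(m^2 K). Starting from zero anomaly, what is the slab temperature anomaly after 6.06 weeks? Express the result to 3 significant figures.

Areal heat capacity C = ρ c_p D = 1630 × 1170 × 2.78 = 5.30×10^6 J/(m^2 K).
τ = C / λ = 5.30×10^6 / 3.44 = 1.54×10^6 s.
Equilibrium anomaly ΔT_eq = F / λ = 58.9 / 3.44 = 17.1 K.
t = 6.06 weeks = 3.67×10^6 s, so t/τ = 2.38.
ΔT(t) = ΔT_eq (1 − e^(−t/τ)) = 17.1 × (1 − e^−2.38) = 15.5 K.

15.5 K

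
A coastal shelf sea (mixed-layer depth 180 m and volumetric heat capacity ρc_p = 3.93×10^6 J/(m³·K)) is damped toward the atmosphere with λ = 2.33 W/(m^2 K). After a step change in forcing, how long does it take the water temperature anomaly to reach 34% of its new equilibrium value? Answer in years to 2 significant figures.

Areal heat capacity C = ρc_p × D = 3.93×10^6 × 180 = 7.07×10^8 J/(m²·K).
τ = C / λ = 7.07×10^8 / 2.33 = 3.04×10^8 s.
Fraction reached: 1 − e^(−t/τ) = 0.34 ⇒ t = −τ ln(1 − 0.34) = τ × 0.416.
t = 1.26×10^8 s = 4.00 years.

4.0 years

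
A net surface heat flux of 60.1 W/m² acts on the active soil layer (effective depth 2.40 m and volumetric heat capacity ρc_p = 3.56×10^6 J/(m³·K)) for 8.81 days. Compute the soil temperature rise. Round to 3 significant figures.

5.35 K

Areal heat capacity C = ρc_p × D = 3.56×10^6 × 2.40 = 8.54×10^6 J/(m^2 K).
Net heat input Q = F Δt = 60.1 × (8.81 days × 86400 s/day) = 4.57×10^7 J/m².
ΔT = Q / C = 4.57×10^7 / 8.54×10^6 = 5.35 K.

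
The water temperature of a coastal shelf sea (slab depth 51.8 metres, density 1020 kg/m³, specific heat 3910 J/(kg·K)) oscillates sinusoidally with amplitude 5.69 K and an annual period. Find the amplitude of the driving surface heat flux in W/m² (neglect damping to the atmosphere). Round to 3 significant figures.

234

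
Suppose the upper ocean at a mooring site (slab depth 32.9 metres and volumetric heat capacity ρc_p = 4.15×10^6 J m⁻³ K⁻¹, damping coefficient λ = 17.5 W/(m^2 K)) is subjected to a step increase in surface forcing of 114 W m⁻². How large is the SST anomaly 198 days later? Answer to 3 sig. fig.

5.79 K

Areal heat capacity C = ρc_p × D = 4.15×10^6 × 32.9 = 1.37×10^8 J/(m^2 K).
τ = C / λ = 1.37×10^8 / 17.5 = 7.80×10^6 s.
Equilibrium anomaly ΔT_eq = F / λ = 114 / 17.5 = 6.51 K.
t = 198 days = 1.71×10^7 s, so t/τ = 2.19.
ΔT(t) = ΔT_eq (1 − e^(−t/τ)) = 6.51 × (1 − e^−2.19) = 5.79 K.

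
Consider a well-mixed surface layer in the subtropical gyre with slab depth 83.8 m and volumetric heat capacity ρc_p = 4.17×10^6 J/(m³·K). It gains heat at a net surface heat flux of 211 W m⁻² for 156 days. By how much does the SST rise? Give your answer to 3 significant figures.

8.14 K

Areal heat capacity C = ρc_p × D = 4.17×10^6 × 83.8 = 3.49×10^8 J/(m^2 K).
Net heat input Q = F Δt = 211 × (156 days × 86400 s/day) = 2.84×10^9 J/m².
ΔT = Q / C = 2.84×10^9 / 3.49×10^8 = 8.14 K.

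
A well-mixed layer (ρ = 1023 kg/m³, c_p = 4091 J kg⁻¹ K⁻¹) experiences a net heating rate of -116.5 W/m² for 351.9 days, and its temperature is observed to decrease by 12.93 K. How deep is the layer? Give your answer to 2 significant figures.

65 m

Heat input Q = F Δt = -116.5 × 3.04×10^7 s = -3.54×10^9 J/m².
Required areal heat capacity C = Q / ΔT = 2.74×10^8 J/(m²·K).
Depth D = C / (ρ c_p) = 2.74×10^8 / (1023 × 4091) = 65.5 m.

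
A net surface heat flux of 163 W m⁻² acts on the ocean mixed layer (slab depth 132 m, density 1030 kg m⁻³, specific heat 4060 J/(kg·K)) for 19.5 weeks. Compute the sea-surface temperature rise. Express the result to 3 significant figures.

3.48 K

Areal heat capacity C = ρ c_p D = 1030 × 4060 × 132 = 5.52×10^8 J/(m²·K).
Net heat input Q = F Δt = 163 × (19.5 weeks × 6.048×10^5 s/week) = 1.92×10^9 J/m².
ΔT = Q / C = 1.92×10^9 / 5.52×10^8 = 3.48 K.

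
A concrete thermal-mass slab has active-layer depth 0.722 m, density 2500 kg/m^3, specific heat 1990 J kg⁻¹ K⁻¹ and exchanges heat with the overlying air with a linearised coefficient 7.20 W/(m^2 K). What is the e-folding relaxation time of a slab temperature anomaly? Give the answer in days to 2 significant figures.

5.8 days

Areal heat capacity C = ρ c_p D = 2500 × 1990 × 0.722 = 3.59×10^6 J/(m²·K).
Relaxation time τ = C / λ = 3.59×10^6 / 7.20 = 4.99×10^5 s.
In days: 4.99×10^5 s / (86400 s/day) = 5.77 days.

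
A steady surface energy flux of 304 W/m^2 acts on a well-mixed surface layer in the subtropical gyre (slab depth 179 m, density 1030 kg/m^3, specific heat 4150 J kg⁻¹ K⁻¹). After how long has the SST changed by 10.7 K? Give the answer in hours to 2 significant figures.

7500 hours

Areal heat capacity C = ρ c_p D = 1030 × 4150 × 179 = 7.65×10^8 J/(m^2 K).
Time required: Δt = C ΔT / F = 7.65×10^8 × 10.7 / 304 = 2.69×10^7 s.
In hours: 2.69×10^7 s / (3600 s/hour) = 7480 hours.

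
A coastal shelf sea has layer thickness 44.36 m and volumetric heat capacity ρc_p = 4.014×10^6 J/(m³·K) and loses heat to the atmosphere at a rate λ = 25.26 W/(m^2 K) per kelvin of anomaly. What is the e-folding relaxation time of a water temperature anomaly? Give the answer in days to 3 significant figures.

81.6 days

Areal heat capacity C = ρc_p × D = 4.014×10^6 × 44.36 = 1.78×10^8 J m⁻² K⁻¹.
Relaxation time τ = C / λ = 1.78×10^8 / 25.26 = 7.05×10^6 s.
In days: 7.05×10^6 s / (86400 s/day) = 81.6 days.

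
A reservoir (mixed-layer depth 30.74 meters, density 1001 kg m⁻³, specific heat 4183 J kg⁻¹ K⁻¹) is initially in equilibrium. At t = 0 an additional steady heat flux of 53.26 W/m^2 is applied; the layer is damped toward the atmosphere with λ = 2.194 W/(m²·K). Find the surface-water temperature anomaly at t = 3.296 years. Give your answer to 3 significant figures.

Areal heat capacity C = ρ c_p D = 1001 × 4183 × 30.74 = 1.29×10^8 J/(m^2 K).
τ = C / λ = 1.29×10^8 / 2.194 = 5.87×10^7 s.
Equilibrium anomaly ΔT_eq = F / λ = 53.26 / 2.194 = 24.3 K.
t = 3.296 years = 1.04×10^8 s, so t/τ = 1.77.
ΔT(t) = ΔT_eq (1 − e^(−t/τ)) = 24.3 × (1 − e^−1.77) = 20.2 K.

20.2 K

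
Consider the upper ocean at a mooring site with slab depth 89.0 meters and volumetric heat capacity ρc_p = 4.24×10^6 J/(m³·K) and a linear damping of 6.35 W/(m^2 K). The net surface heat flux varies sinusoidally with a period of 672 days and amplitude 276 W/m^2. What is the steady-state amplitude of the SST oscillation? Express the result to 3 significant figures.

Areal heat capacity C = ρc_p × D = 4.24×10^6 × 89.0 = 3.77×10^8 J m⁻² K⁻¹.
Angular frequency ω = 2π / T = 2π / 5.81×10^7 s = 1.08×10^-7 s⁻¹.
√((Cω)² + λ²) = √((40.8)² + 6.35²) = 41.3 W/(m²·K).
Amplitude A = F₀ / √((Cω)²+λ²) = 276 / 41.3 = 6.68 K.

6.68 K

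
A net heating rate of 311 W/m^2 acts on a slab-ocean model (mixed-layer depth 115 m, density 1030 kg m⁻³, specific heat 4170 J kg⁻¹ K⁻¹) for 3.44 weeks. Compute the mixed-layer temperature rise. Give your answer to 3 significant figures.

1.31 K

Areal heat capacity C = ρ c_p D = 1030 × 4170 × 115 = 4.94×10^8 J m⁻² K⁻¹.
Net heat input Q = F Δt = 311 × (3.44 weeks × 6.048×10^5 s/week) = 6.47×10^8 J/m².
ΔT = Q / C = 6.47×10^8 / 4.94×10^8 = 1.31 K.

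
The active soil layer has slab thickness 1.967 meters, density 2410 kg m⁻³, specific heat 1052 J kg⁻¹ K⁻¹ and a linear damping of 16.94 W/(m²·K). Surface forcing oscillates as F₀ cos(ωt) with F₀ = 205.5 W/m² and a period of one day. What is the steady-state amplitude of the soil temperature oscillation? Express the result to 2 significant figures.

Areal heat capacity C = ρ c_p D = 2410 × 1052 × 1.967 = 4.99×10^6 J m⁻² K⁻¹.
Angular frequency ω = 2π / T = 2π / 86400 s = 7.27×10^-5 s⁻¹.
√((Cω)² + λ²) = √((363)² + 16.94²) = 363 W/(m²·K).
Amplitude A = F₀ / √((Cω)²+λ²) = 205.5 / 363 = 0.566 K.

0.57 K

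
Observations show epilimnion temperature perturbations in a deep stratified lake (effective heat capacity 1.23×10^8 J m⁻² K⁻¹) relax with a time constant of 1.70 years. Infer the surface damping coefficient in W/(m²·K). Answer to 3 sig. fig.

2.29

Areal heat capacity C = 1.23×10^8 J m⁻² K⁻¹ (given).
τ = 1.70 years = 5.36×10^7 s.
λ = C / τ = 1.23×10^8 / 5.36×10^7 = 2.29 W/(m²·K).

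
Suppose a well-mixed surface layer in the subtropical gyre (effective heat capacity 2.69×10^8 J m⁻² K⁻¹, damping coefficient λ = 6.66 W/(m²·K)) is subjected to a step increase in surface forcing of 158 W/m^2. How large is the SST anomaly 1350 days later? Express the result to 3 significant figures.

22.4 K

Areal heat capacity C = 2.69×10^8 J m⁻² K⁻¹ (given).
τ = C / λ = 2.69×10^8 / 6.66 = 4.04×10^7 s.
Equilibrium anomaly ΔT_eq = F / λ = 158 / 6.66 = 23.7 K.
t = 1350 days = 1.17×10^8 s, so t/τ = 2.89.
ΔT(t) = ΔT_eq (1 − e^(−t/τ)) = 23.7 × (1 − e^−2.89) = 22.4 K.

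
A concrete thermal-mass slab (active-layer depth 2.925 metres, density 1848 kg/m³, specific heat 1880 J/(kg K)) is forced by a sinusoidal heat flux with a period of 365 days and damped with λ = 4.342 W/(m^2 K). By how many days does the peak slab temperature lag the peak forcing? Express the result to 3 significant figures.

Areal heat capacity C = ρ c_p D = 1848 × 1880 × 2.925 = 1.02×10^7 J/(m^2 K).
ω = 2π / 3.15×10^7 s = 1.99×10^-7 s⁻¹.
Phase lag φ = arctan(Cω/λ) = arctan(2.02/4.342) = 0.436 rad.
Time lag = φ / ω = 0.436 / 1.99×10^-7 = 2.19×10^6 s = 25.3 days.

25.3 days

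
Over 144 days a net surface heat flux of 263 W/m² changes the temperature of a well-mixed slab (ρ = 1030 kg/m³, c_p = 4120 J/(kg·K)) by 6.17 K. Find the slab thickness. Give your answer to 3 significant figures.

Heat input Q = F Δt = 263 × 1.24×10^7 s = 3.27×10^9 J/m².
Required areal heat capacity C = Q / ΔT = 5.30×10^8 J/(m²·K).
Depth D = C / (ρ c_p) = 5.30×10^8 / (1030 × 4120) = 125 m.

125 m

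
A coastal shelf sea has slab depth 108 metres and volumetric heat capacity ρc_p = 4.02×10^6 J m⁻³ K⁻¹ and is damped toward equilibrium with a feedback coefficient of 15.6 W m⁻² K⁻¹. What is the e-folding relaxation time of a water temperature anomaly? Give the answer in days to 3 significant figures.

Areal heat capacity C = ρc_p × D = 4.02×10^6 × 108 = 4.34×10^8 J/(m^2 K).
Relaxation time τ = C / λ = 4.34×10^8 / 15.6 = 2.78×10^7 s.
In days: 2.78×10^7 s / (86400 s/day) = 322 days.

322 days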